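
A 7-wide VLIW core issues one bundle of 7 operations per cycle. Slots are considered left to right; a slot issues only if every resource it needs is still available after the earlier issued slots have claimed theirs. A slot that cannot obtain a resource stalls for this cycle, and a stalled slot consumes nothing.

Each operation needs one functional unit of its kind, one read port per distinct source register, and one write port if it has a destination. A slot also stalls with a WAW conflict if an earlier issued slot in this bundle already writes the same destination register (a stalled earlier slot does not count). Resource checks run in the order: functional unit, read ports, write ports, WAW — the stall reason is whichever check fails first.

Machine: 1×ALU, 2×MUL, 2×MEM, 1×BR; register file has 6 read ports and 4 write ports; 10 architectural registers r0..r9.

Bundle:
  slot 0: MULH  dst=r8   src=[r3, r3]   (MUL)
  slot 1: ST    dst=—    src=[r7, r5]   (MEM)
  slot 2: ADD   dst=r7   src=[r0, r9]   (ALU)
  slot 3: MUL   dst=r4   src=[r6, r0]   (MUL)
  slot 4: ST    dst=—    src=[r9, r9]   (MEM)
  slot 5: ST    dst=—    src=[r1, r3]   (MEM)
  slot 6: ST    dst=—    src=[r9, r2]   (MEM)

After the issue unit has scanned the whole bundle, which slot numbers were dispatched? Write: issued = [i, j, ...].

[0] MUL needs rd=1 wr=1: ok; after: ALU=1 MUL=1 MEM=2 BR=1, R=5, W=3
[1] MEM needs rd=2 wr=0: ok; after: ALU=1 MUL=1 MEM=1 BR=1, R=3, W=3
[2] ALU needs rd=2 wr=1: ok; after: ALU=0 MUL=1 MEM=1 BR=1, R=1, W=2
[3] MUL needs rd=2 wr=1: RD_PORT; after: ALU=0 MUL=1 MEM=1 BR=1, R=1, W=2
[4] MEM needs rd=1 wr=0: ok; after: ALU=0 MUL=1 MEM=0 BR=1, R=0, W=2
[5] MEM needs rd=2 wr=0: FU; after: ALU=0 MUL=1 MEM=0 BR=1, R=0, W=2
[6] MEM needs rd=2 wr=0: FU; after: ALU=0 MUL=1 MEM=0 BR=1, R=0, W=2

issued = [0, 1, 2, 4]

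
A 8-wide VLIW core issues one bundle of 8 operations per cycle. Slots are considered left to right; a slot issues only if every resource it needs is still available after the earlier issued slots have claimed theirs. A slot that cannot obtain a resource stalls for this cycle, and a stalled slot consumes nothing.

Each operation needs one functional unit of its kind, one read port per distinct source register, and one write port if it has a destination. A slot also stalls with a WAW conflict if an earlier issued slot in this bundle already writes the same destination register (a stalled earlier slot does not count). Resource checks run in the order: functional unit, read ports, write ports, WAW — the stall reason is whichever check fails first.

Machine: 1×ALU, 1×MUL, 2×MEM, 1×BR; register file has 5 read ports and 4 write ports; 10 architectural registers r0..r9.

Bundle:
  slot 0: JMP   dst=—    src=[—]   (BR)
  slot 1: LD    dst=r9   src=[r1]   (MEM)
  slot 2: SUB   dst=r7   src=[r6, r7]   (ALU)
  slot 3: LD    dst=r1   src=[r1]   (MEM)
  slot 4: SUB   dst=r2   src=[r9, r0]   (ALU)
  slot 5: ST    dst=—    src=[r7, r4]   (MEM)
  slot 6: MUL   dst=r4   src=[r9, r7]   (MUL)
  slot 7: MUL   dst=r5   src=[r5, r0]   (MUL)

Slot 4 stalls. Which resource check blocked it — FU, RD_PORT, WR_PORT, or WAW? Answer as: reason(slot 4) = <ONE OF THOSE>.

reason(slot 4) = FU

slot 0 (BR): ISSUE — free A1,Mu1,Ld2,B0 rp5 wp4
slot 1 (MEM): ISSUE — free A1,Mu1,Ld1,B0 rp4 wp3
slot 2 (ALU): ISSUE — free A0,Mu1,Ld1,B0 rp2 wp2
slot 3 (MEM): ISSUE — free A0,Mu1,Ld0,B0 rp1 wp1
slot 4 (ALU): stall FU — free A0,Mu1,Ld0,B0 rp1 wp1
slot 5 (MEM): stall FU — free A0,Mu1,Ld0,B0 rp1 wp1
slot 6 (MUL): stall RD_PORT — free A0,Mu1,Ld0,B0 rp1 wp1
slot 7 (MUL): stall RD_PORT — free A0,Mu1,Ld0,B0 rp1 wp1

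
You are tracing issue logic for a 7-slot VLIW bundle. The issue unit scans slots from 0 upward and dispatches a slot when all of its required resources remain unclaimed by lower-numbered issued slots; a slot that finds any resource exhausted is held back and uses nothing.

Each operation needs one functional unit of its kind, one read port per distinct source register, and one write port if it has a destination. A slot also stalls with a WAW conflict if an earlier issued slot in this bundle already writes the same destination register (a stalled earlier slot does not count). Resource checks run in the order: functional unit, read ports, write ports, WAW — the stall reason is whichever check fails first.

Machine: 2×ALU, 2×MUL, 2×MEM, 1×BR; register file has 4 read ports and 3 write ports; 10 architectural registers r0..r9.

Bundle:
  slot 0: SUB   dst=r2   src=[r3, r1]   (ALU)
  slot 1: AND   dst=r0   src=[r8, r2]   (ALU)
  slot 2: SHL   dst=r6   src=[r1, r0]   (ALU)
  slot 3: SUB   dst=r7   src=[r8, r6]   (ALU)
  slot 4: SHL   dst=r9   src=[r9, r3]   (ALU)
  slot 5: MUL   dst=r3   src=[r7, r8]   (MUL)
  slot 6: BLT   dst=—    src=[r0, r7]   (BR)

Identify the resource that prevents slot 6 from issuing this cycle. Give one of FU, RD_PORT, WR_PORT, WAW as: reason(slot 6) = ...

slot 0 (ALU): ISSUE — free A1,Mu2,Ld2,B1 rp2 wp2
slot 1 (ALU): ISSUE — free A0,Mu2,Ld2,B1 rp0 wp1
slot 2 (ALU): stall FU — free A0,Mu2,Ld2,B1 rp0 wp1
slot 3 (ALU): stall FU — free A0,Mu2,Ld2,B1 rp0 wp1
slot 4 (ALU): stall FU — free A0,Mu2,Ld2,B1 rp0 wp1
slot 5 (MUL): stall RD_PORT — free A0,Mu2,Ld2,B1 rp0 wp1
slot 6 (BR): stall RD_PORT — free A0,Mu2,Ld2,B1 rp0 wp1

reason(slot 6) = RD_PORT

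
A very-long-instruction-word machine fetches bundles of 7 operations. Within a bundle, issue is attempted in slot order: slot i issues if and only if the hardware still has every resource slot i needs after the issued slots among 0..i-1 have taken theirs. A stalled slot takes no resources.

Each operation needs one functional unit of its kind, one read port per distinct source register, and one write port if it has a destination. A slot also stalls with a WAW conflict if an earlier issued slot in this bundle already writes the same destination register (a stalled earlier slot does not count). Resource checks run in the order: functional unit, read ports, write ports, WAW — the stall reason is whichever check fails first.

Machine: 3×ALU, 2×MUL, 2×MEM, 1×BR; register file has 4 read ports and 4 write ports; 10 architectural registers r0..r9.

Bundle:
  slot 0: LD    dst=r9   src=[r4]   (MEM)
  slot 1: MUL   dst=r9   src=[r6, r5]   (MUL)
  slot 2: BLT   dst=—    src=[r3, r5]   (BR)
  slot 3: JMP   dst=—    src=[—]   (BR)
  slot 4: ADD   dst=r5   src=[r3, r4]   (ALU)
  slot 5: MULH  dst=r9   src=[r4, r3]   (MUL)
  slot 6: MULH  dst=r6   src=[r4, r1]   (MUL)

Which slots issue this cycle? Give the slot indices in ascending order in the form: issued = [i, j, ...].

issued = [0, 2]

slot 0 (MEM): ISSUE — free A3,Mu2,Ld1,B1 rp3 wp3
slot 1 (MUL): stall WAW — free A3,Mu2,Ld1,B1 rp3 wp3
slot 2 (BR): ISSUE — free A3,Mu2,Ld1,B0 rp1 wp3
slot 3 (BR): stall FU — free A3,Mu2,Ld1,B0 rp1 wp3
slot 4 (ALU): stall RD_PORT — free A3,Mu2,Ld1,B0 rp1 wp3
slot 5 (MUL): stall RD_PORT — free A3,Mu2,Ld1,B0 rp1 wp3
slot 6 (MUL): stall RD_PORT — free A3,Mu2,Ld1,B0 rp1 wp3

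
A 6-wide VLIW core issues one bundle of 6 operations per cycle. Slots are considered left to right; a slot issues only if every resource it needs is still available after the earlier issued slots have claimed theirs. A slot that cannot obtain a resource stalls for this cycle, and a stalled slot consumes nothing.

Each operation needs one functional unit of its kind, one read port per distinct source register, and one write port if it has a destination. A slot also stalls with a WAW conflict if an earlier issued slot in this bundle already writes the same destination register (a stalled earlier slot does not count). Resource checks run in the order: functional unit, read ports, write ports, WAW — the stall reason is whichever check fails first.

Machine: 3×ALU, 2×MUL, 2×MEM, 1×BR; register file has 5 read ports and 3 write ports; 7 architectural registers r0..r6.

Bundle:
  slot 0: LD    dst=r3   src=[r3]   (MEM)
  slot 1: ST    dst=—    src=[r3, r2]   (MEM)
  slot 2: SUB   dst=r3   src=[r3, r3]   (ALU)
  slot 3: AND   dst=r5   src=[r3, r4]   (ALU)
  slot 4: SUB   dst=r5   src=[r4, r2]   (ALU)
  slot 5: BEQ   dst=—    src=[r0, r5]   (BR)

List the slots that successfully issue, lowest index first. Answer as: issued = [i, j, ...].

slot 0 (MEM): ISSUE — free A3,Mu2,Ld1,B1 rp4 wp2
slot 1 (MEM): ISSUE — free A3,Mu2,Ld0,B1 rp2 wp2
slot 2 (ALU): stall WAW — free A3,Mu2,Ld0,B1 rp2 wp2
slot 3 (ALU): ISSUE — free A2,Mu2,Ld0,B1 rp0 wp1
slot 4 (ALU): stall RD_PORT — free A2,Mu2,Ld0,B1 rp0 wp1
slot 5 (BR): stall RD_PORT — free A2,Mu2,Ld0,B1 rp0 wp1

issued = [0, 1, 3]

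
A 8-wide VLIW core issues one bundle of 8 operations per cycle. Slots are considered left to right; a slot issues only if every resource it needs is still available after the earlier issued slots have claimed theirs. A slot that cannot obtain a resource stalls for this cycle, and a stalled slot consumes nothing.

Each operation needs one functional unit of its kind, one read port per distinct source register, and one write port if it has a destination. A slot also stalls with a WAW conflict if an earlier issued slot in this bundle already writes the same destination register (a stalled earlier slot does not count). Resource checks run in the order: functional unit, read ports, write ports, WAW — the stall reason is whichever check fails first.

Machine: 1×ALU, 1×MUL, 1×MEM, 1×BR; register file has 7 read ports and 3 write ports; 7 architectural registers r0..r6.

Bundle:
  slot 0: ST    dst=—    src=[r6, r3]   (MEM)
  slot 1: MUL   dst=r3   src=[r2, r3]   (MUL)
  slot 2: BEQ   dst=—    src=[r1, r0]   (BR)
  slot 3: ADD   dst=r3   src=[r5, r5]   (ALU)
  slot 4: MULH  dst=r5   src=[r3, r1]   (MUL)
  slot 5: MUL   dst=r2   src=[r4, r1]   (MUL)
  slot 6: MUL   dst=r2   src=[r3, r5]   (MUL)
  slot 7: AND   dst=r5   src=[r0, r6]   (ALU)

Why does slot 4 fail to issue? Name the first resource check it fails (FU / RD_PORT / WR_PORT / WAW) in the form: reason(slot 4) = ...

reason(slot 4) = FU

  0. MEM ⇒ go  {1A/1Mu/0Ld/1B | 5r 3w}
  1. MUL→r3 ⇒ go  {1A/0Mu/0Ld/1B | 3r 2w}
  2. BR ⇒ go  {1A/0Mu/0Ld/0B | 1r 2w}
  3. ALU→r3 ⇒ no(WAW)  {1A/0Mu/0Ld/0B | 1r 2w}
  4. MUL→r5 ⇒ no(FU)  {1A/0Mu/0Ld/0B | 1r 2w}
  5. MUL→r2 ⇒ no(FU)  {1A/0Mu/0Ld/0B | 1r 2w}
  6. MUL→r2 ⇒ no(FU)  {1A/0Mu/0Ld/0B | 1r 2w}
  7. ALU→r5 ⇒ no(RD_PORT)  {1A/0Mu/0Ld/0B | 1r 2w}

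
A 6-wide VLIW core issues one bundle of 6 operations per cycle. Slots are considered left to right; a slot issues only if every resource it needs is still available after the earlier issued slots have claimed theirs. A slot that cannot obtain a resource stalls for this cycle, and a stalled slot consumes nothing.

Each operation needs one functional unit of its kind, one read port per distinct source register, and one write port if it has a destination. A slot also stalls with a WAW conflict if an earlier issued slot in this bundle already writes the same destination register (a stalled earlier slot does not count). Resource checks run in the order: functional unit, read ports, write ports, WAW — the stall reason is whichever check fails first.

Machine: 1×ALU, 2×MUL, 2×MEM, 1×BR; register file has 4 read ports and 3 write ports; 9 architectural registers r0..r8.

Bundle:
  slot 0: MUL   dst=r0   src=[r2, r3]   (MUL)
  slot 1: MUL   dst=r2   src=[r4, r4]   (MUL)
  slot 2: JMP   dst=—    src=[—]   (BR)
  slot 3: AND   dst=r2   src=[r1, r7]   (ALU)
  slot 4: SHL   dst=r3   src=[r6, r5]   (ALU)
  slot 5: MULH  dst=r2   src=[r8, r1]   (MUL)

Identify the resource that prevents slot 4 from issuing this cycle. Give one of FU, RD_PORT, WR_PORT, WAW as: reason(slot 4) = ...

reason(slot 4) = RD_PORT

#0 MUL src=r2,r3 dispatched  <A:1 Mu:1 Ld:2 B:1 rd:2 wr:2>
#1 MUL src=r4,r4 dispatched  <A:1 Mu:0 Ld:2 B:1 rd:1 wr:1>
#2 BR src=- dispatched  <A:1 Mu:0 Ld:2 B:0 rd:1 wr:1>
#3 ALU src=r1,r7 held:RD_PORT  <A:1 Mu:0 Ld:2 B:0 rd:1 wr:1>
#4 ALU src=r6,r5 held:RD_PORT  <A:1 Mu:0 Ld:2 B:0 rd:1 wr:1>
#5 MUL src=r8,r1 held:FU  <A:1 Mu:0 Ld:2 B:0 rd:1 wr:1>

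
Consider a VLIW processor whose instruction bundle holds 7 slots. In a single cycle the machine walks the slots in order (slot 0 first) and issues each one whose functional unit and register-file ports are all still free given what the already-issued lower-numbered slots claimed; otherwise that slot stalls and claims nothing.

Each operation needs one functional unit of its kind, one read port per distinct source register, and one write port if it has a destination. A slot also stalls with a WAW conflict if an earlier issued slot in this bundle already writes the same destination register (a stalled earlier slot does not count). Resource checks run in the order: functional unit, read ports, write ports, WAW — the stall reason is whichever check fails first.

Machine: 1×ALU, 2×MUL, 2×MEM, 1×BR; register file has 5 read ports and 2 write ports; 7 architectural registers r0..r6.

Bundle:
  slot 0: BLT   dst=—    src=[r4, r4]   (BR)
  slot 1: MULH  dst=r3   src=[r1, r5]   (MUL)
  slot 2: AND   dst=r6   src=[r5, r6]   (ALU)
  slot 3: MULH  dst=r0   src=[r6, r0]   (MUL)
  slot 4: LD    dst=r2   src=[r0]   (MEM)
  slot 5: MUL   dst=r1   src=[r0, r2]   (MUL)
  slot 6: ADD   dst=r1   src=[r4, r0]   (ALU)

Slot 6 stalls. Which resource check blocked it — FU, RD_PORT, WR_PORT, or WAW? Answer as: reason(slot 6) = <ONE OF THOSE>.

slot 0 (BR): ISSUE — free A1,Mu2,Ld2,B0 rp4 wp2
slot 1 (MUL): ISSUE — free A1,Mu1,Ld2,B0 rp2 wp1
slot 2 (ALU): ISSUE — free A0,Mu1,Ld2,B0 rp0 wp0
slot 3 (MUL): stall RD_PORT — free A0,Mu1,Ld2,B0 rp0 wp0
slot 4 (MEM): stall RD_PORT — free A0,Mu1,Ld2,B0 rp0 wp0
slot 5 (MUL): stall RD_PORT — free A0,Mu1,Ld2,B0 rp0 wp0
slot 6 (ALU): stall FU — free A0,Mu1,Ld2,B0 rp0 wp0

reason(slot 6) = FU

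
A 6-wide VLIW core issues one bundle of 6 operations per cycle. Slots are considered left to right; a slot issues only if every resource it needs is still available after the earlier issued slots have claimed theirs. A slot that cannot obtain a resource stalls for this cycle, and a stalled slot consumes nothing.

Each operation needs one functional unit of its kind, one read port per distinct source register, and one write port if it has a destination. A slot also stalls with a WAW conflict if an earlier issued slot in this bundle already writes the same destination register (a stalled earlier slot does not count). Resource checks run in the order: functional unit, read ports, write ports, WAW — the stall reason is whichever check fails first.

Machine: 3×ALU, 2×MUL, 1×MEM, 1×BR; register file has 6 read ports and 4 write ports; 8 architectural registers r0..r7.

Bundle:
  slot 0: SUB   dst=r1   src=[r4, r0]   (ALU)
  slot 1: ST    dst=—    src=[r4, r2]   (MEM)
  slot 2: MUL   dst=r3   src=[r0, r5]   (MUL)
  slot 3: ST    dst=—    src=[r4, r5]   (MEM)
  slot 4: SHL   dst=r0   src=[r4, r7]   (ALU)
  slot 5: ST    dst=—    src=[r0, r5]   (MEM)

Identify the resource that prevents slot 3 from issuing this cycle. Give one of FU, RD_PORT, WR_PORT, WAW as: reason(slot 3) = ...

reason(slot 3) = FU

slot 0 (ALU): ISSUE — free A2,Mu2,Ld1,B1 rp4 wp3
slot 1 (MEM): ISSUE — free A2,Mu2,Ld0,B1 rp2 wp3
slot 2 (MUL): ISSUE — free A2,Mu1,Ld0,B1 rp0 wp2
slot 3 (MEM): stall FU — free A2,Mu1,Ld0,B1 rp0 wp2
slot 4 (ALU): stall RD_PORT — free A2,Mu1,Ld0,B1 rp0 wp2
slot 5 (MEM): stall FU — free A2,Mu1,Ld0,B1 rp0 wp2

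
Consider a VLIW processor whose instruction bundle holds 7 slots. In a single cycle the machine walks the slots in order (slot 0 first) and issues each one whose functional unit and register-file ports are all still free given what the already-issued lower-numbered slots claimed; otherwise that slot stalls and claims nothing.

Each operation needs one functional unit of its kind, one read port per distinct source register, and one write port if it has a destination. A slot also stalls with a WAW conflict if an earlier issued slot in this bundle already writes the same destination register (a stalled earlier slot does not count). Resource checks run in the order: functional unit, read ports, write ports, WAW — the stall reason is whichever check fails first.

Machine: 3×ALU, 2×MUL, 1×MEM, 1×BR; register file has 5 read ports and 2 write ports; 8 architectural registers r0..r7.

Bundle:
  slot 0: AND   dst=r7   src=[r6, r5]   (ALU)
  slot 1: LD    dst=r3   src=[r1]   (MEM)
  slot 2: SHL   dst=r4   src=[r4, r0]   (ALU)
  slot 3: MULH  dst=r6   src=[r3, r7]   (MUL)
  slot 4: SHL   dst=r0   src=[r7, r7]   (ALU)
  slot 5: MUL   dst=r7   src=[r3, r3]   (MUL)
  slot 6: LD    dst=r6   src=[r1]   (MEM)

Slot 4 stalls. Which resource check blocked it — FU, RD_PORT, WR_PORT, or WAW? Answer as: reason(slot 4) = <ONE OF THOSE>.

slot 0 (ALU): ISSUE — free A2,Mu2,Ld1,B1 rp3 wp1
slot 1 (MEM): ISSUE — free A2,Mu2,Ld0,B1 rp2 wp0
slot 2 (ALU): stall WR_PORT — free A2,Mu2,Ld0,B1 rp2 wp0
slot 3 (MUL): stall WR_PORT — free A2,Mu2,Ld0,B1 rp2 wp0
slot 4 (ALU): stall WR_PORT — free A2,Mu2,Ld0,B1 rp2 wp0
slot 5 (MUL): stall WR_PORT — free A2,Mu2,Ld0,B1 rp2 wp0
slot 6 (MEM): stall FU — free A2,Mu2,Ld0,B1 rp2 wp0

reason(slot 4) = WR_PORT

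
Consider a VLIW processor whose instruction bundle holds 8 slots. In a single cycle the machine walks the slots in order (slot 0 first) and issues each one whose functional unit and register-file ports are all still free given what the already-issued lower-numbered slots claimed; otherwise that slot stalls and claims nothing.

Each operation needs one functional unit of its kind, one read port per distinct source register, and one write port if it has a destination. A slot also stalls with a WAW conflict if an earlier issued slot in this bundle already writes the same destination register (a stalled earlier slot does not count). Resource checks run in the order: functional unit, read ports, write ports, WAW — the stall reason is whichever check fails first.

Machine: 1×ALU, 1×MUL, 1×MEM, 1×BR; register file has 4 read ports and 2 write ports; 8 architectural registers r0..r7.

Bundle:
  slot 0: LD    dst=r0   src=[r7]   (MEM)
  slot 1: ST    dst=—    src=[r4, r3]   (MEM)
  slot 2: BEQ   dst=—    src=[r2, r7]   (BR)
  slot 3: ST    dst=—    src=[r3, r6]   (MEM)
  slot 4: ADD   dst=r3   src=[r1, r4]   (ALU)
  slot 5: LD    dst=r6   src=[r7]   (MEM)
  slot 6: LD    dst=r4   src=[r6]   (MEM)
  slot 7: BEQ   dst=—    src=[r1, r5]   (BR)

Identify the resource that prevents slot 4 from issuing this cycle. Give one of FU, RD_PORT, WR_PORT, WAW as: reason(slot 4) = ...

#0 MEM src=r7 dispatched  <A:1 Mu:1 Ld:0 B:1 rd:3 wr:1>
#1 MEM src=r4,r3 held:FU  <A:1 Mu:1 Ld:0 B:1 rd:3 wr:1>
#2 BR src=r2,r7 dispatched  <A:1 Mu:1 Ld:0 B:0 rd:1 wr:1>
#3 MEM src=r3,r6 held:FU  <A:1 Mu:1 Ld:0 B:0 rd:1 wr:1>
#4 ALU src=r1,r4 held:RD_PORT  <A:1 Mu:1 Ld:0 B:0 rd:1 wr:1>
#5 MEM src=r7 held:FU  <A:1 Mu:1 Ld:0 B:0 rd:1 wr:1>
#6 MEM src=r6 held:FU  <A:1 Mu:1 Ld:0 B:0 rd:1 wr:1>
#7 BR src=r1,r5 held:FU  <A:1 Mu:1 Ld:0 B:0 rd:1 wr:1>

reason(slot 4) = RD_PORT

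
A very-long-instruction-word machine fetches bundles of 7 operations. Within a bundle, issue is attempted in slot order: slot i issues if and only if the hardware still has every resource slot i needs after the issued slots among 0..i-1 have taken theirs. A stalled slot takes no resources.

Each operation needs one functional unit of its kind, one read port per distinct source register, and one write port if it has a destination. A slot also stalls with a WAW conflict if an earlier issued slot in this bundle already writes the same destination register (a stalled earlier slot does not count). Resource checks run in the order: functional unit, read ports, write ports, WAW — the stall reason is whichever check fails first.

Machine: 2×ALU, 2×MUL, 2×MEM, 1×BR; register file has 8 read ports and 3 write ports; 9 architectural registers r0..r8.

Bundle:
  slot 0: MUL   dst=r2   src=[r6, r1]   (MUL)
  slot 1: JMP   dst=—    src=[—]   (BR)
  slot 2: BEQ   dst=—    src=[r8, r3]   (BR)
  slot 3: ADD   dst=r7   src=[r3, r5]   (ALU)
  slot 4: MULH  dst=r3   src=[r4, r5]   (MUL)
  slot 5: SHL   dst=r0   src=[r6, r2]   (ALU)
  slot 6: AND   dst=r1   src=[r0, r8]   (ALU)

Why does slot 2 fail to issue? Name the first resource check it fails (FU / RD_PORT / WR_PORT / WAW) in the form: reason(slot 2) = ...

reason(slot 2) = FU

[0] MUL needs rd=2 wr=1: ok; after: ALU=2 MUL=1 MEM=2 BR=1, R=6, W=2
[1] BR needs rd=0 wr=0: ok; after: ALU=2 MUL=1 MEM=2 BR=0, R=6, W=2
[2] BR needs rd=2 wr=0: FU; after: ALU=2 MUL=1 MEM=2 BR=0, R=6, W=2
[3] ALU needs rd=2 wr=1: ok; after: ALU=1 MUL=1 MEM=2 BR=0, R=4, W=1
[4] MUL needs rd=2 wr=1: ok; after: ALU=1 MUL=0 MEM=2 BR=0, R=2, W=0
[5] ALU needs rd=2 wr=1: WR_PORT; after: ALU=1 MUL=0 MEM=2 BR=0, R=2, W=0
[6] ALU needs rd=2 wr=1: WR_PORT; after: ALU=1 MUL=0 MEM=2 BR=0, R=2, W=0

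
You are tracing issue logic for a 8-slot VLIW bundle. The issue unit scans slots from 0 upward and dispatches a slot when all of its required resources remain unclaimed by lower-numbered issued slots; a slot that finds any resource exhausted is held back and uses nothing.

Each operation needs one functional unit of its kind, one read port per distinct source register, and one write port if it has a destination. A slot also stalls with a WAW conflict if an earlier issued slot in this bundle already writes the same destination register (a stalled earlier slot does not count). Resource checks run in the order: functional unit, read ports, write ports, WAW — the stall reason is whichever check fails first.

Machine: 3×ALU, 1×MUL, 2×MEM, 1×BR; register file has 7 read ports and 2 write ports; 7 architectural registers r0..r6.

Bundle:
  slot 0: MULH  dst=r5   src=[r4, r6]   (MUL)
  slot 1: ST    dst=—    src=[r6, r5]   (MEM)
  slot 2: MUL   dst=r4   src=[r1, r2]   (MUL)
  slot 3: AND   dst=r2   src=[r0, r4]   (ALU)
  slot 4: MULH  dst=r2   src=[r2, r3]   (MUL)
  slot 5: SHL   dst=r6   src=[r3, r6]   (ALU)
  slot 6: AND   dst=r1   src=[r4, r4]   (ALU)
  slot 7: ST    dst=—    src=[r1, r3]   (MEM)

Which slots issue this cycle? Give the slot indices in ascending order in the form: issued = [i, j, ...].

issued = [0, 1, 3]

[0] MUL needs rd=2 wr=1: ok; after: ALU=3 MUL=0 MEM=2 BR=1, R=5, W=1
[1] MEM needs rd=2 wr=0: ok; after: ALU=3 MUL=0 MEM=1 BR=1, R=3, W=1
[2] MUL needs rd=2 wr=1: FU; after: ALU=3 MUL=0 MEM=1 BR=1, R=3, W=1
[3] ALU needs rd=2 wr=1: ok; after: ALU=2 MUL=0 MEM=1 BR=1, R=1, W=0
[4] MUL needs rd=2 wr=1: FU; after: ALU=2 MUL=0 MEM=1 BR=1, R=1, W=0
[5] ALU needs rd=2 wr=1: RD_PORT; after: ALU=2 MUL=0 MEM=1 BR=1, R=1, W=0
[6] ALU needs rd=1 wr=1: WR_PORT; after: ALU=2 MUL=0 MEM=1 BR=1, R=1, W=0
[7] MEM needs rd=2 wr=0: RD_PORT; after: ALU=2 MUL=0 MEM=1 BR=1, R=1, W=0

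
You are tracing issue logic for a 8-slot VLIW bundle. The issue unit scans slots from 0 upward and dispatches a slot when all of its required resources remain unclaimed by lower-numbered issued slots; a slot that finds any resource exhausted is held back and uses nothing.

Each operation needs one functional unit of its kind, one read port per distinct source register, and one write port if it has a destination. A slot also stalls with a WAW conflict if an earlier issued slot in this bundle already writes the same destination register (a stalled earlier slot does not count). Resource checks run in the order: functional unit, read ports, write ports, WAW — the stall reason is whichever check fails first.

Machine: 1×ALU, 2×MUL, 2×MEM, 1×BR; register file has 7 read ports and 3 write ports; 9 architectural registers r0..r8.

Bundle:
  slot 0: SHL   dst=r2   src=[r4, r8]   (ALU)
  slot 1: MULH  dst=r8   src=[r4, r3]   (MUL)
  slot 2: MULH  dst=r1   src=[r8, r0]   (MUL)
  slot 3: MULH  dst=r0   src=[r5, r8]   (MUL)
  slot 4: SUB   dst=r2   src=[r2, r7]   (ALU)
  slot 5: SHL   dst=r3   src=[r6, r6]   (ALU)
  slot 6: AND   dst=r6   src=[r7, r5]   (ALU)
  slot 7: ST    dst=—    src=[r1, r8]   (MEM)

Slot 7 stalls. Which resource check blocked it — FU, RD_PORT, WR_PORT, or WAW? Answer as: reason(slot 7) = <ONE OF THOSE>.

  0. ALU→r2 ⇒ go  {0A/2Mu/2Ld/1B | 5r 2w}
  1. MUL→r8 ⇒ go  {0A/1Mu/2Ld/1B | 3r 1w}
  2. MUL→r1 ⇒ go  {0A/0Mu/2Ld/1B | 1r 0w}
  3. MUL→r0 ⇒ no(FU)  {0A/0Mu/2Ld/1B | 1r 0w}
  4. ALU→r2 ⇒ no(FU)  {0A/0Mu/2Ld/1B | 1r 0w}
  5. ALU→r3 ⇒ no(FU)  {0A/0Mu/2Ld/1B | 1r 0w}
  6. ALU→r6 ⇒ no(FU)  {0A/0Mu/2Ld/1B | 1r 0w}
  7. MEM ⇒ no(RD_PORT)  {0A/0Mu/2Ld/1B | 1r 0w}

reason(slot 7) = RD_PORT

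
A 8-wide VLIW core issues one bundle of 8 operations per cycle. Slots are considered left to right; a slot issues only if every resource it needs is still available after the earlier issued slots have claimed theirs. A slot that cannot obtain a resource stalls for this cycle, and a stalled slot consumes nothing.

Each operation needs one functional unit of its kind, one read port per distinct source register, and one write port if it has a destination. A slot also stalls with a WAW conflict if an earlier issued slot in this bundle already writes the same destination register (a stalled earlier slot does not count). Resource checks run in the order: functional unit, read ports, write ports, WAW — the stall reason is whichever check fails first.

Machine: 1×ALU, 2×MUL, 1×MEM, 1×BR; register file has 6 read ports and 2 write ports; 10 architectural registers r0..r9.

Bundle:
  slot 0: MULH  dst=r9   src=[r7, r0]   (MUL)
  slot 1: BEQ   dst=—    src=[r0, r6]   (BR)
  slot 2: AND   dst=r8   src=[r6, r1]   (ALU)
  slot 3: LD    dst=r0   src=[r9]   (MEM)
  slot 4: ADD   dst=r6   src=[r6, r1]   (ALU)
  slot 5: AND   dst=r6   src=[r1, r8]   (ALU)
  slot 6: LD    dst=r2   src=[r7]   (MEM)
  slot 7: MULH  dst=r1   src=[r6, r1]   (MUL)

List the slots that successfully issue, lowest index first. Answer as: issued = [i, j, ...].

[0] MUL needs rd=2 wr=1: ok; after: ALU=1 MUL=1 MEM=1 BR=1, R=4, W=1
[1] BR needs rd=2 wr=0: ok; after: ALU=1 MUL=1 MEM=1 BR=0, R=2, W=1
[2] ALU needs rd=2 wr=1: ok; after: ALU=0 MUL=1 MEM=1 BR=0, R=0, W=0
[3] MEM needs rd=1 wr=1: RD_PORT; after: ALU=0 MUL=1 MEM=1 BR=0, R=0, W=0
[4] ALU needs rd=2 wr=1: FU; after: ALU=0 MUL=1 MEM=1 BR=0, R=0, W=0
[5] ALU needs rd=2 wr=1: FU; after: ALU=0 MUL=1 MEM=1 BR=0, R=0, W=0
[6] MEM needs rd=1 wr=1: RD_PORT; after: ALU=0 MUL=1 MEM=1 BR=0, R=0, W=0
[7] MUL needs rd=2 wr=1: RD_PORT; after: ALU=0 MUL=1 MEM=1 BR=0, R=0, W=0

issued = [0, 1, 2]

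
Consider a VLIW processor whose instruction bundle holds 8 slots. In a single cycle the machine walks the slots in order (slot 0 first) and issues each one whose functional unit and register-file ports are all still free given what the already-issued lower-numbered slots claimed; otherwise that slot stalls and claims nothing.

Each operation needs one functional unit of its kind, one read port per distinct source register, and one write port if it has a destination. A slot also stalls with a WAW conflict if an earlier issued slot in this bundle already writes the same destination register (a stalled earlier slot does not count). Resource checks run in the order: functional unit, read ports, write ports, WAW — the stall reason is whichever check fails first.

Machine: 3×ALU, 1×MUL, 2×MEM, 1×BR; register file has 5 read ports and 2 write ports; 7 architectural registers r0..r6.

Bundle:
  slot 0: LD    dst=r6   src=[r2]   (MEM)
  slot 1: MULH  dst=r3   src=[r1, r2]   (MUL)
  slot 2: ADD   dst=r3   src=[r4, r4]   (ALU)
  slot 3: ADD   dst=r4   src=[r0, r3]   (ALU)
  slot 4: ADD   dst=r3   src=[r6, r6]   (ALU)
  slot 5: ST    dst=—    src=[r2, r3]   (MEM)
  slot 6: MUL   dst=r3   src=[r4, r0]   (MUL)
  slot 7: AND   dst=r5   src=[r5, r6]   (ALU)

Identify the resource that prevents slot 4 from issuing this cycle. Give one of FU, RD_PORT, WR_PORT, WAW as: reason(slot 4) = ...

reason(slot 4) = WR_PORT

[0] MEM needs rd=1 wr=1: ok; after: ALU=3 MUL=1 MEM=1 BR=1, R=4, W=1
[1] MUL needs rd=2 wr=1: ok; after: ALU=3 MUL=0 MEM=1 BR=1, R=2, W=0
[2] ALU needs rd=1 wr=1: WR_PORT; after: ALU=3 MUL=0 MEM=1 BR=1, R=2, W=0
[3] ALU needs rd=2 wr=1: WR_PORT; after: ALU=3 MUL=0 MEM=1 BR=1, R=2, W=0
[4] ALU needs rd=1 wr=1: WR_PORT; after: ALU=3 MUL=0 MEM=1 BR=1, R=2, W=0
[5] MEM needs rd=2 wr=0: ok; after: ALU=3 MUL=0 MEM=0 BR=1, R=0, W=0
[6] MUL needs rd=2 wr=1: FU; after: ALU=3 MUL=0 MEM=0 BR=1, R=0, W=0
[7] ALU needs rd=2 wr=1: RD_PORT; after: ALU=3 MUL=0 MEM=0 BR=1, R=0, W=0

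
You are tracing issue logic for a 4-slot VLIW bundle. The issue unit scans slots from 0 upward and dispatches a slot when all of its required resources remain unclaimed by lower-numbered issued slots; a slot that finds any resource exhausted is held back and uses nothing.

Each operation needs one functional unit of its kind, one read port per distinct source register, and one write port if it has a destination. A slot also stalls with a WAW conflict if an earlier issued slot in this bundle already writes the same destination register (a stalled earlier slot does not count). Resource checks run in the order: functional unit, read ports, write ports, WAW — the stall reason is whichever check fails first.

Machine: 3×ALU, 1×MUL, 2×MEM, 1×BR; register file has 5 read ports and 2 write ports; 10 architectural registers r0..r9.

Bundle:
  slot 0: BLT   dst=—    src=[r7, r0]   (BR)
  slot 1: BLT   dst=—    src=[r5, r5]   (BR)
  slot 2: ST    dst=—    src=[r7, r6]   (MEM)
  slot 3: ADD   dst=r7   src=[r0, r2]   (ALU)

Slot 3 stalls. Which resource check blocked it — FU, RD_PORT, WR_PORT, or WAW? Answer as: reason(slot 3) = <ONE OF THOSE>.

  0. BR ⇒ go  {3A/1Mu/2Ld/0B | 3r 2w}
  1. BR ⇒ no(FU)  {3A/1Mu/2Ld/0B | 3r 2w}
  2. MEM ⇒ go  {3A/1Mu/1Ld/0B | 1r 2w}
  3. ALU→r7 ⇒ no(RD_PORT)  {3A/1Mu/1Ld/0B | 1r 2w}

reason(slot 3) = RD_PORT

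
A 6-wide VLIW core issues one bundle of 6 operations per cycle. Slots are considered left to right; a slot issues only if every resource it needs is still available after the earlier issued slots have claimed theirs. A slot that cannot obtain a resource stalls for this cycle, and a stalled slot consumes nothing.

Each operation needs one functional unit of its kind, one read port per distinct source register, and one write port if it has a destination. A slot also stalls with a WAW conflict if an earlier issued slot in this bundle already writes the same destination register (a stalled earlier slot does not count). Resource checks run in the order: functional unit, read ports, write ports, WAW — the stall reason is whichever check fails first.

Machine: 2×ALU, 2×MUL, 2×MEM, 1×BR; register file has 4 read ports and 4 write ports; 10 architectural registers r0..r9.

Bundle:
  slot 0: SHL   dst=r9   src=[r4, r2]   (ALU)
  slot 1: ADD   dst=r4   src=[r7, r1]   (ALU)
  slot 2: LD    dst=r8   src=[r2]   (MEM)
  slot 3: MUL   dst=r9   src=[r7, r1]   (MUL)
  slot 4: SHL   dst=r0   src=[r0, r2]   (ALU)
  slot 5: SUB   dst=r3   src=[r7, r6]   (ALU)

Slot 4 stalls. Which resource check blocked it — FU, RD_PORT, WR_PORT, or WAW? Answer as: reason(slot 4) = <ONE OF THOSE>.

reason(slot 4) = FU

  0. ALU→r9 ⇒ go  {1A/2Mu/2Ld/1B | 2r 3w}
  1. ALU→r4 ⇒ go  {0A/2Mu/2Ld/1B | 0r 2w}
  2. MEM→r8 ⇒ no(RD_PORT)  {0A/2Mu/2Ld/1B | 0r 2w}
  3. MUL→r9 ⇒ no(RD_PORT)  {0A/2Mu/2Ld/1B | 0r 2w}
  4. ALU→r0 ⇒ no(FU)  {0A/2Mu/2Ld/1B | 0r 2w}
  5. ALU→r3 ⇒ no(FU)  {0A/2Mu/2Ld/1B | 0r 2w}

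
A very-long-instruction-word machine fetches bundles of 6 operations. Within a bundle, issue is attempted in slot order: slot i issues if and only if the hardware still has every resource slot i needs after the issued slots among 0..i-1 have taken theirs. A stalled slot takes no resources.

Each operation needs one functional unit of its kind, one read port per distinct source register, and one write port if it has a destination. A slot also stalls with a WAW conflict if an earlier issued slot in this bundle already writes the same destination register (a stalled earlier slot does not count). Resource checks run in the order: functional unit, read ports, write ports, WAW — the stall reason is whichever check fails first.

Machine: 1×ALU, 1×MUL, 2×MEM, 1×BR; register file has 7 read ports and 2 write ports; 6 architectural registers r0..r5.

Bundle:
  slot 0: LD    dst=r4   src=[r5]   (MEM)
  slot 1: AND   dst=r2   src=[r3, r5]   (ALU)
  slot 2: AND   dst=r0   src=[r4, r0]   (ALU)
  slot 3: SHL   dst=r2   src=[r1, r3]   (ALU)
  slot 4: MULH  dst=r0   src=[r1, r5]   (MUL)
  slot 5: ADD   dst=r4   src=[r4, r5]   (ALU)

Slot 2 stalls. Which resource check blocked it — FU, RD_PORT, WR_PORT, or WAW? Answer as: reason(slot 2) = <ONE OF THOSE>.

reason(slot 2) = FU

slot 0 (MEM): ISSUE — free A1,Mu1,Ld1,B1 rp6 wp1
slot 1 (ALU): ISSUE — free A0,Mu1,Ld1,B1 rp4 wp0
slot 2 (ALU): stall FU — free A0,Mu1,Ld1,B1 rp4 wp0
slot 3 (ALU): stall FU — free A0,Mu1,Ld1,B1 rp4 wp0
slot 4 (MUL): stall WR_PORT — free A0,Mu1,Ld1,B1 rp4 wp0
slot 5 (ALU): stall FU — free A0,Mu1,Ld1,B1 rp4 wp0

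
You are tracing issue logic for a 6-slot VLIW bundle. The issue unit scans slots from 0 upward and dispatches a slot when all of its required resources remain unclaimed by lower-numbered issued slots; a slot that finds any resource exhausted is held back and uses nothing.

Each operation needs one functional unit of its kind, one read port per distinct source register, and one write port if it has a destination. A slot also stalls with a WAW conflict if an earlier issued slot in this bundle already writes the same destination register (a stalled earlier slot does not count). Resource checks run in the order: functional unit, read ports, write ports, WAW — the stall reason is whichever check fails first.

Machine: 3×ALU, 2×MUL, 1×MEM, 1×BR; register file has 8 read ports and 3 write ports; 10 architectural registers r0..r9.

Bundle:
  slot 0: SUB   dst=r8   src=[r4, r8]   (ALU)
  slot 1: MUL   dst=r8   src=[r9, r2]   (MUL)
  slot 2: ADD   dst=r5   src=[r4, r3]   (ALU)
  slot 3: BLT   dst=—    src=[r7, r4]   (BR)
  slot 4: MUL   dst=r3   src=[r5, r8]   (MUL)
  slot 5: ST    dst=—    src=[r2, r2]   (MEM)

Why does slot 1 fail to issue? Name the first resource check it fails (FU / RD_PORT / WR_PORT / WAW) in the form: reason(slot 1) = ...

slot 0 (ALU): ISSUE — free A2,Mu2,Ld1,B1 rp6 wp2
slot 1 (MUL): stall WAW — free A2,Mu2,Ld1,B1 rp6 wp2
slot 2 (ALU): ISSUE — free A1,Mu2,Ld1,B1 rp4 wp1
slot 3 (BR): ISSUE — free A1,Mu2,Ld1,B0 rp2 wp1
slot 4 (MUL): ISSUE — free A1,Mu1,Ld1,B0 rp0 wp0
slot 5 (MEM): stall RD_PORT — free A1,Mu1,Ld1,B0 rp0 wp0

reason(slot 1) = WAW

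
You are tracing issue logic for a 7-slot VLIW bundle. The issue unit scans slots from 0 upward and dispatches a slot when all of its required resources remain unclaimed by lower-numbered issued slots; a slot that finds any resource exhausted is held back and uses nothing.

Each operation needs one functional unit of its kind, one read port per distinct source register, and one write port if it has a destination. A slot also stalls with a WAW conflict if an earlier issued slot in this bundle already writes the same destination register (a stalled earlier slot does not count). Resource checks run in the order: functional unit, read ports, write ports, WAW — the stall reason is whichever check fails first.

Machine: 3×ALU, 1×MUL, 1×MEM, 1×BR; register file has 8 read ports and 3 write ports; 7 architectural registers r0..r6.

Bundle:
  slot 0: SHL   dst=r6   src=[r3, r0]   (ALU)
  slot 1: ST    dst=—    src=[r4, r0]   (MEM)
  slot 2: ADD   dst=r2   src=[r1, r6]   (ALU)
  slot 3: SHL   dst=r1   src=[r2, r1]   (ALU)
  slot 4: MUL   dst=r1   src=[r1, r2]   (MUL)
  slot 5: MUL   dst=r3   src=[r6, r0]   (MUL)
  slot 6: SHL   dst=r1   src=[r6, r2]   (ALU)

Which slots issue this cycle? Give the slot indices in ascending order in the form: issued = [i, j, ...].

  0. ALU→r6 ⇒ go  {2A/1Mu/1Ld/1B | 6r 2w}
  1. MEM ⇒ go  {2A/1Mu/0Ld/1B | 4r 2w}
  2. ALU→r2 ⇒ go  {1A/1Mu/0Ld/1B | 2r 1w}
  3. ALU→r1 ⇒ go  {0A/1Mu/0Ld/1B | 0r 0w}
  4. MUL→r1 ⇒ no(RD_PORT)  {0A/1Mu/0Ld/1B | 0r 0w}
  5. MUL→r3 ⇒ no(RD_PORT)  {0A/1Mu/0Ld/1B | 0r 0w}
  6. ALU→r1 ⇒ no(FU)  {0A/1Mu/0Ld/1B | 0r 0w}

issued = [0, 1, 2, 3]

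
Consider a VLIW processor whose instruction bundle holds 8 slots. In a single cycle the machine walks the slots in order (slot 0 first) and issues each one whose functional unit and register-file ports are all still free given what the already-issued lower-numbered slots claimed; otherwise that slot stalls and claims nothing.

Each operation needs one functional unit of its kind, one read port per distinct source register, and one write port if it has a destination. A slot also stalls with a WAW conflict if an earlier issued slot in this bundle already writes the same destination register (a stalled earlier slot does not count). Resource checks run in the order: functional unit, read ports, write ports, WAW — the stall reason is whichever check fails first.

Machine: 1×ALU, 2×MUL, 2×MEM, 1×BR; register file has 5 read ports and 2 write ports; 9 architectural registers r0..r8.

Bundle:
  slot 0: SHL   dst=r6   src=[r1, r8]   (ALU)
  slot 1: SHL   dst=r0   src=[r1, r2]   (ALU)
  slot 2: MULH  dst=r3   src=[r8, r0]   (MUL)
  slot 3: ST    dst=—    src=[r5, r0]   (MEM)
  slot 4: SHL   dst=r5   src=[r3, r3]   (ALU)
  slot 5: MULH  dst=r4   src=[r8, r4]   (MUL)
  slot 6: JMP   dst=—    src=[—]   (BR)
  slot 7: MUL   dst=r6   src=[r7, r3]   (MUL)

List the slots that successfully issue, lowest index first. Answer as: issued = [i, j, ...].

issued = [0, 2, 6]

#0 ALU src=r1,r8 dispatched  <A:0 Mu:2 Ld:2 B:1 rd:3 wr:1>
#1 ALU src=r1,r2 held:FU  <A:0 Mu:2 Ld:2 B:1 rd:3 wr:1>
#2 MUL src=r8,r0 dispatched  <A:0 Mu:1 Ld:2 B:1 rd:1 wr:0>
#3 MEM src=r5,r0 held:RD_PORT  <A:0 Mu:1 Ld:2 B:1 rd:1 wr:0>
#4 ALU src=r3,r3 held:FU  <A:0 Mu:1 Ld:2 B:1 rd:1 wr:0>
#5 MUL src=r8,r4 held:RD_PORT  <A:0 Mu:1 Ld:2 B:1 rd:1 wr:0>
#6 BR src=- dispatched  <A:0 Mu:1 Ld:2 B:0 rd:1 wr:0>
#7 MUL src=r7,r3 held:RD_PORT  <A:0 Mu:1 Ld:2 B:0 rd:1 wr:0>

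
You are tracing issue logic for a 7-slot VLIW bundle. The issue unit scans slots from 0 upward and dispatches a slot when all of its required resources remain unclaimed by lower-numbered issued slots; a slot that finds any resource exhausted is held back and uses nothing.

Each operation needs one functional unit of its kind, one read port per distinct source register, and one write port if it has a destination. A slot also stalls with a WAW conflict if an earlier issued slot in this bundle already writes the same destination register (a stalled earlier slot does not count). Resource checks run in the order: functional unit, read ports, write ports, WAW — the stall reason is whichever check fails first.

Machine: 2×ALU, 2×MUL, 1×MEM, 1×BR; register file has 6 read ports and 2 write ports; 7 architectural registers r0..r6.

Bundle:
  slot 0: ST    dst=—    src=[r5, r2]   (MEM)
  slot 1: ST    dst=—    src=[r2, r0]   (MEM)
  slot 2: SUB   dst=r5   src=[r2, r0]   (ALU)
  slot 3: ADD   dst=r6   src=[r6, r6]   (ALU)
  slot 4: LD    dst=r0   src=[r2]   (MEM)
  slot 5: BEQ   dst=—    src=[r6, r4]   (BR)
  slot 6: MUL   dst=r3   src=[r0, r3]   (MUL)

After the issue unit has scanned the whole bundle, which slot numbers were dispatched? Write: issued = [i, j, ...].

issued = [0, 2, 3]

  0. MEM ⇒ go  {2A/2Mu/0Ld/1B | 4r 2w}
  1. MEM ⇒ no(FU)  {2A/2Mu/0Ld/1B | 4r 2w}
  2. ALU→r5 ⇒ go  {1A/2Mu/0Ld/1B | 2r 1w}
  3. ALU→r6 ⇒ go  {0A/2Mu/0Ld/1B | 1r 0w}
  4. MEM→r0 ⇒ no(FU)  {0A/2Mu/0Ld/1B | 1r 0w}
  5. BR ⇒ no(RD_PORT)  {0A/2Mu/0Ld/1B | 1r 0w}
  6. MUL→r3 ⇒ no(RD_PORT)  {0A/2Mu/0Ld/1B | 1r 0w}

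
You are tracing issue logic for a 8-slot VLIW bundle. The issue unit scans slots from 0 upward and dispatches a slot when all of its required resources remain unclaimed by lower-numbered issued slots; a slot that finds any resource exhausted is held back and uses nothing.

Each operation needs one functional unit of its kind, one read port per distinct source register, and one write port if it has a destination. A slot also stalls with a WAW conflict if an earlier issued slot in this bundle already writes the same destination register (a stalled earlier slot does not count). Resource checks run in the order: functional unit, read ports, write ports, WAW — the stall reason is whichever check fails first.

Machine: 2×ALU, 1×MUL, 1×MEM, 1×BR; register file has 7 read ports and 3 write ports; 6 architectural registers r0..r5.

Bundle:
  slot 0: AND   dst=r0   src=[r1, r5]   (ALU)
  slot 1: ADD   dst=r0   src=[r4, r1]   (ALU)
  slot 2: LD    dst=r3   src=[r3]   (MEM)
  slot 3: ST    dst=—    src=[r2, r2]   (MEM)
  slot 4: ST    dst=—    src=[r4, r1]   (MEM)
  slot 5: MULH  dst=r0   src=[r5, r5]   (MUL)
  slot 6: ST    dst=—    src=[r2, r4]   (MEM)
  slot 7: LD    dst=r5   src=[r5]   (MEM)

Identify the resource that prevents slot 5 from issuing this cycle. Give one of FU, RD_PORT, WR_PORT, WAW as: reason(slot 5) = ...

reason(slot 5) = WAW

slot 0 (ALU): ISSUE — free A1,Mu1,Ld1,B1 rp5 wp2
slot 1 (ALU): stall WAW — free A1,Mu1,Ld1,B1 rp5 wp2
slot 2 (MEM): ISSUE — free A1,Mu1,Ld0,B1 rp4 wp1
slot 3 (MEM): stall FU — free A1,Mu1,Ld0,B1 rp4 wp1
slot 4 (MEM): stall FU — free A1,Mu1,Ld0,B1 rp4 wp1
slot 5 (MUL): stall WAW — free A1,Mu1,Ld0,B1 rp4 wp1
slot 6 (MEM): stall FU — free A1,Mu1,Ld0,B1 rp4 wp1
slot 7 (MEM): stall FU — free A1,Mu1,Ld0,B1 rp4 wp1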